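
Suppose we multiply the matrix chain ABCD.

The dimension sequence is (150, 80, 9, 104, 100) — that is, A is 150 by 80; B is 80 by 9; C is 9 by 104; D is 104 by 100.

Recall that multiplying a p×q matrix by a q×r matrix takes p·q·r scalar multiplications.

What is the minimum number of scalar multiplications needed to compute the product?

336600

Adjacent pairs: AB = 150·80·9 = 108000; BC = 80·9·104 = 74880; CD = 9·104·100 = 93600.
Length 3: A..C: k=1: 0+74880+150·80·104=1322880; k=2: 108000+0+150·9·104=248400 → min 248400 | B..D: k=2: 0+93600+80·9·100=165600; k=3: 74880+0+80·104·100=906880 → min 165600.
Length 4: A..D: k=1: 0+165600+150·80·100=1365600; k=2: 108000+93600+150·9·100=336600; k=3: 248400+0+150·104·100=1808400 → min 336600.
Optimal order: ((AB)(CD)) with cost 336600.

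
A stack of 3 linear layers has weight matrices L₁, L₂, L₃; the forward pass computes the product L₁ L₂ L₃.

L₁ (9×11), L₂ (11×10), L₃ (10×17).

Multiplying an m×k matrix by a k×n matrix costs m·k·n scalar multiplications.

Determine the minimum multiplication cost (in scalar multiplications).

Order (L₁ (L₂ L₃)): (L₂ L₃): 11×10 by 10×17 → 11×17, cost 11·10·17 = 1870; (L₁ (L₂ L₃)): 9×11 by 11×17 → 9×17, cost 9·11·17 = 1683; cumulative 3553. Total 3553.
Order ((L₁ L₂) L₃): (L₁ L₂): 9×11 by 11×10 → 9×10, cost 9·11·10 = 990; ((L₁ L₂) L₃): 9×10 by 10×17 → 9×17, cost 9·10·17 = 1530; cumulative 2520. Total 2520.
Minimum: 2520.

2520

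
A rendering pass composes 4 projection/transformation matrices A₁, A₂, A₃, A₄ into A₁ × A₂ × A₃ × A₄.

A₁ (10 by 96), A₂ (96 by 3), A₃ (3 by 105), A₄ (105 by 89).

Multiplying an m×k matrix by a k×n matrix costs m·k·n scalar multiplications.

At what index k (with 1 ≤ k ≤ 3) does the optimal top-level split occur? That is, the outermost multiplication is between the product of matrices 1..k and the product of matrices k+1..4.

Adjacent pairs: A₁A₂ = 10·96·3 = 2880; A₂A₃ = 96·3·105 = 30240; A₃A₄ = 3·105·89 = 28035.
Length 3: A₁..A₃: k=1: 0+30240+10·96·105=131040; k=2: 2880+0+10·3·105=6030 → min 6030 | A₂..A₄: k=2: 0+28035+96·3·89=53667; k=3: 30240+0+96·105·89=927360 → min 53667.
Top-level splits: k=1: (A₁..A₁)·(A₂..A₄) → 0+53667+10·96·89 = 139107; k=2: (A₁..A₂)·(A₃..A₄) → 2880+28035+10·3·89 = 33585; k=3: (A₁..A₃)·(A₄..A₄) → 6030+0+10·105·89 = 99480.
Best split is after A₂, i.e. k = 2.

2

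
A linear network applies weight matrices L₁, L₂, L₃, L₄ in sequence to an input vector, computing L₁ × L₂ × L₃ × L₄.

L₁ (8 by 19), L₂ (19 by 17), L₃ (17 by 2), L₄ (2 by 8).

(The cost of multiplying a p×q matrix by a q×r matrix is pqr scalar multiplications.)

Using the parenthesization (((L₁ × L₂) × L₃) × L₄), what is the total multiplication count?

2984

(L₁ × L₂): 8×19 by 19×17 → 8×17, cost 8·19·17 = 2584
((L₁ × L₂) × L₃): 8×17 by 17×2 → 8×2, cost 8·17·2 = 272; cumulative 2856
(((L₁ × L₂) × L₃) × L₄): 8×2 by 2×8 → 8×8, cost 8·2·8 = 128; cumulative 2984
Total: 2984 scalar multiplications.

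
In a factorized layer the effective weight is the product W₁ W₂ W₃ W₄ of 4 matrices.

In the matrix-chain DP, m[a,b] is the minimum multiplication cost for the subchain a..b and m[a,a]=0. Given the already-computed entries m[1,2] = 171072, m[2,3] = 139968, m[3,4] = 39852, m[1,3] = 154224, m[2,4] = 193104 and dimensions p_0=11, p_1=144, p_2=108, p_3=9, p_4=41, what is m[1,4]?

158283

m[1,4] = min over k∈[1,3] of m[1,k]+m[k+1,4]+p_{0}·p_k·p_{4}.
k=1: 0 + 193104 + 11·144·41 = 258048; k=2: 171072 + 39852 + 11·108·41 = 259632; k=3: 154224 + 0 + 11·9·41 = 158283.
Minimum: 158283 at k=3.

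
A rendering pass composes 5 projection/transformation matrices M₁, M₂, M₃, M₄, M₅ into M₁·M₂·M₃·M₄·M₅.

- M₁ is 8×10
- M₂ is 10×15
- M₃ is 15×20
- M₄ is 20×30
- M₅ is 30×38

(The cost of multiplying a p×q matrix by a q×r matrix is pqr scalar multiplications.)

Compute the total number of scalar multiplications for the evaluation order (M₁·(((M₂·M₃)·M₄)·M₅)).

(M₂·M₃): 10×15 by 15×20 → 10×20, cost 10·15·20 = 3000
((M₂·M₃)·M₄): 10×20 by 20×30 → 10×30, cost 10·20·30 = 6000; cumulative 9000
(((M₂·M₃)·M₄)·M₅): 10×30 by 30×38 → 10×38, cost 10·30·38 = 11400; cumulative 20400
(M₁·(((M₂·M₃)·M₄)·M₅)): 8×10 by 10×38 → 8×38, cost 8·10·38 = 3040; cumulative 23440
Total: 23440 scalar multiplications.

23440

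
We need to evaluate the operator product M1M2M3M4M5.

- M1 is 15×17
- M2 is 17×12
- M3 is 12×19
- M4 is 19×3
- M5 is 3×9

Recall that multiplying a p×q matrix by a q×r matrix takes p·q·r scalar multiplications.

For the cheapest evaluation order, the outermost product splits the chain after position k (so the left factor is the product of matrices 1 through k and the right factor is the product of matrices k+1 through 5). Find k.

4

Adjacent pairs: M1M2 = 15·17·12 = 3060; M2M3 = 17·12·19 = 3876; M3M4 = 12·19·3 = 684; M4M5 = 19·3·9 = 513.
Length 3: M1..M3: k=1: 0+3876+15·17·19=8721; k=2: 3060+0+15·12·19=6480 → min 6480 | M2..M4: k=2: 0+684+17·12·3=1296; k=3: 3876+0+17·19·3=4845 → min 1296 | M3..M5: k=3: 0+513+12·19·9=2565; k=4: 684+0+12·3·9=1008 → min 1008.
Length 4: M1..M4: k=1: 0+1296+15·17·3=2061; k=2: 3060+684+15·12·3=4284; k=3: 6480+0+15·19·3=7335 → min 2061 | M2..M5: k=2: 0+1008+17·12·9=2844; k=3: 3876+513+17·19·9=7296; k=4: 1296+0+17·3·9=1755 → min 1755.
Top-level splits: k=1: (M1..M1)·(M2..M5) → 0+1755+15·17·9 = 4050; k=2: (M1..M2)·(M3..M5) → 3060+1008+15·12·9 = 5688; k=3: (M1..M3)·(M4..M5) → 6480+513+15·19·9 = 9558; k=4: (M1..M4)·(M5..M5) → 2061+0+15·3·9 = 2466.
Best split is after M4, i.e. k = 4.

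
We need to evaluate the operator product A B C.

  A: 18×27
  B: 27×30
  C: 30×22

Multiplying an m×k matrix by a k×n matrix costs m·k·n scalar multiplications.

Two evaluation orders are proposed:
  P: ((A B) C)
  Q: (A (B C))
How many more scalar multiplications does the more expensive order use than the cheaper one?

2052

Order P = ((A B) C): (A B): 18×27 by 27×30 → 18×30, cost 18·27·30 = 14580; ((A B) C): 18×30 by 30×22 → 18×22, cost 18·30·22 = 11880; cumulative 26460. Total 26460.
Order Q = (A (B C)): (B C): 27×30 by 30×22 → 27×22, cost 27·30·22 = 17820; (A (B C)): 18×27 by 27×22 → 18×22, cost 18·27·22 = 10692; cumulative 28512. Total 28512.
Difference: |26460 − 28512| = 2052.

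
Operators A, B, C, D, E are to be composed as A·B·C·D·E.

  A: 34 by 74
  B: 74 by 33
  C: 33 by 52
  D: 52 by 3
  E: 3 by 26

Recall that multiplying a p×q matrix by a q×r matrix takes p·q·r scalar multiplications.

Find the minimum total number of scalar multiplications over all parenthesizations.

Adjacent pairs: AB = 34·74·33 = 83028; BC = 74·33·52 = 126984; CD = 33·52·3 = 5148; DE = 52·3·26 = 4056.
Length 3: A..C: k=1: 0+126984+34·74·52=257816; k=2: 83028+0+34·33·52=141372 → min 141372 | B..D: k=2: 0+5148+74·33·3=12474; k=3: 126984+0+74·52·3=138528 → min 12474 | C..E: k=3: 0+4056+33·52·26=48672; k=4: 5148+0+33·3·26=7722 → min 7722.
Length 4: A..D: k=1: 0+12474+34·74·3=20022; k=2: 83028+5148+34·33·3=91542; k=3: 141372+0+34·52·3=146676 → min 20022 | B..E: k=2: 0+7722+74·33·26=71214; k=3: 126984+4056+74·52·26=231088; k=4: 12474+0+74·3·26=18246 → min 18246.
Length 5: A..E: k=1: 0+18246+34·74·26=83662; k=2: 83028+7722+34·33·26=119922; k=3: 141372+4056+34·52·26=191396; k=4: 20022+0+34·3·26=22674 → min 22674.
Optimal order: ((A·(B·(C·D)))·E) with cost 22674.

22674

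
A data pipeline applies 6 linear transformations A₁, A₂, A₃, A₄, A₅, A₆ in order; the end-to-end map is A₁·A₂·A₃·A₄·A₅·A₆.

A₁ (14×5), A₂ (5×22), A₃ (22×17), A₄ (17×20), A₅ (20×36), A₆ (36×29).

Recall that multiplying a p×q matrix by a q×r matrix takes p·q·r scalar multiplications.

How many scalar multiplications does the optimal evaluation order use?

Adjacent pairs: A₁A₂ = 14·5·22 = 1540; A₂A₃ = 5·22·17 = 1870; A₃A₄ = 22·17·20 = 7480; A₄A₅ = 17·20·36 = 12240; A₅A₆ = 20·36·29 = 20880.
Length 3: A₁..A₃: k=1: 0+1870+14·5·17=3060; k=2: 1540+0+14·22·17=6776 → min 3060 | A₂..A₄: k=2: 0+7480+5·22·20=9680; k=3: 1870+0+5·17·20=3570 → min 3570 | A₃..A₅: k=3: 0+12240+22·17·36=25704; k=4: 7480+0+22·20·36=23320 → min 23320 | A₄..A₆: k=4: 0+20880+17·20·29=30740; k=5: 12240+0+17·36·29=29988 → min 29988.
Length 4: A₁..A₄: k=1: 0+3570+14·5·20=4970; k=2: 1540+7480+14·22·20=15180; k=3: 3060+0+14·17·20=7820 → min 4970 | A₂..A₅: k=2: 0+23320+5·22·36=27280; k=3: 1870+12240+5·17·36=17170; k=4: 3570+0+5·20·36=7170 → min 7170 | A₃..A₆: k=3: 0+29988+22·17·29=40834; k=4: 7480+20880+22·20·29=41120; k=5: 23320+0+22·36·29=46288 → min 40834.
Length 5: A₁..A₅: k=1: 0+7170+14·5·36=9690; k=2: 1540+23320+14·22·36=35948; k=3: 3060+12240+14·17·36=23868; k=4: 4970+0+14·20·36=15050 → min 9690 | A₂..A₆: k=2: 0+40834+5·22·29=44024; k=3: 1870+29988+5·17·29=34323; k=4: 3570+20880+5·20·29=27350; k=5: 7170+0+5·36·29=12390 → min 12390.
Length 6: A₁..A₆: k=1: 0+12390+14·5·29=14420; k=2: 1540+40834+14·22·29=51306; k=3: 3060+29988+14·17·29=39950; k=4: 4970+20880+14·20·29=33970; k=5: 9690+0+14·36·29=24306 → min 14420.
Optimal order: (A₁·((((A₂·A₃)·A₄)·A₅)·A₆)) with cost 14420.

14420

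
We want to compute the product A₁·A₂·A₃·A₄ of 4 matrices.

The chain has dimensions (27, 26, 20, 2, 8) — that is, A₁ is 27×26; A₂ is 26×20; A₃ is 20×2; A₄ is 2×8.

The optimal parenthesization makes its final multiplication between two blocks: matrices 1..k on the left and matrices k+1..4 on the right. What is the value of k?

3

Adjacent pairs: A₁A₂ = 27·26·20 = 14040; A₂A₃ = 26·20·2 = 1040; A₃A₄ = 20·2·8 = 320.
Length 3: A₁..A₃: k=1: 0+1040+27·26·2=2444; k=2: 14040+0+27·20·2=15120 → min 2444 | A₂..A₄: k=2: 0+320+26·20·8=4480; k=3: 1040+0+26·2·8=1456 → min 1456.
Top-level splits: k=1: (A₁..A₁)·(A₂..A₄) → 0+1456+27·26·8 = 7072; k=2: (A₁..A₂)·(A₃..A₄) → 14040+320+27·20·8 = 18680; k=3: (A₁..A₃)·(A₄..A₄) → 2444+0+27·2·8 = 2876.
Best split is after A₃, i.e. k = 3.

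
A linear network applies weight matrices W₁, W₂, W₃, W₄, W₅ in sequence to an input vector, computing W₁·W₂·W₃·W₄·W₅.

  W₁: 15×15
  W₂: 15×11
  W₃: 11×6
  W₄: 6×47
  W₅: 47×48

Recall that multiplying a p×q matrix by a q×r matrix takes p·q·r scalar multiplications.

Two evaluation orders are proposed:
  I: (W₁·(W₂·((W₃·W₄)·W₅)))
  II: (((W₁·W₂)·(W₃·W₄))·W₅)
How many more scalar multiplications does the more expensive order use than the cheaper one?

534

Order I = (W₁·(W₂·((W₃·W₄)·W₅))): (W₃·W₄): 11×6 by 6×47 → 11×47, cost 11·6·47 = 3102; ((W₃·W₄)·W₅): 11×47 by 47×48 → 11×48, cost 11·47·48 = 24816; cumulative 27918; (W₂·((W₃·W₄)·W₅)): 15×11 by 11×48 → 15×48, cost 15·11·48 = 7920; cumulative 35838; (W₁·(W₂·((W₃·W₄)·W₅))): 15×15 by 15×48 → 15×48, cost 15·15·48 = 10800; cumulative 46638. Total 46638.
Order II = (((W₁·W₂)·(W₃·W₄))·W₅): (W₁·W₂): 15×15 by 15×11 → 15×11, cost 15·15·11 = 2475; (W₃·W₄): 11×6 by 6×47 → 11×47, cost 11·6·47 = 3102; ((W₁·W₂)·(W₃·W₄)): 15×11 by 11×47 → 15×47, cost 15·11·47 = 7755; cumulative 13332; (((W₁·W₂)·(W₃·W₄))·W₅): 15×47 by 47×48 → 15×48, cost 15·47·48 = 33840; cumulative 47172. Total 47172.
Difference: |46638 − 47172| = 534.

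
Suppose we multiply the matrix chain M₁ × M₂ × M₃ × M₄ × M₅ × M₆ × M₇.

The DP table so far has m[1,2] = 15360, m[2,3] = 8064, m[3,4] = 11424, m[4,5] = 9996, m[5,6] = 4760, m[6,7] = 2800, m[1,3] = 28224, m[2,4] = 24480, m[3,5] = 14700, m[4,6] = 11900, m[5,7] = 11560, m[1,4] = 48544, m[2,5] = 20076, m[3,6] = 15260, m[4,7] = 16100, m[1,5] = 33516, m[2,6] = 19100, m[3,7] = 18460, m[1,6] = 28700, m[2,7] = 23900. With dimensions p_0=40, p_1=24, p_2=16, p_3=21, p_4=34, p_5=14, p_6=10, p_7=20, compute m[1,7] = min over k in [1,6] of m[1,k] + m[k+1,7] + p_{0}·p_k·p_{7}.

m[1,7] = min over k∈[1,6] of m[1,k]+m[k+1,7]+p_{0}·p_k·p_{7}.
k=1: 0 + 23900 + 40·24·20 = 43100; k=2: 15360 + 18460 + 40·16·20 = 46620; k=3: 28224 + 16100 + 40·21·20 = 61124; k=4: 48544 + 11560 + 40·34·20 = 87304; k=5: 33516 + 2800 + 40·14·20 = 47516; k=6: 28700 + 0 + 40·10·20 = 36700.
Minimum: 36700 at k=6.

36700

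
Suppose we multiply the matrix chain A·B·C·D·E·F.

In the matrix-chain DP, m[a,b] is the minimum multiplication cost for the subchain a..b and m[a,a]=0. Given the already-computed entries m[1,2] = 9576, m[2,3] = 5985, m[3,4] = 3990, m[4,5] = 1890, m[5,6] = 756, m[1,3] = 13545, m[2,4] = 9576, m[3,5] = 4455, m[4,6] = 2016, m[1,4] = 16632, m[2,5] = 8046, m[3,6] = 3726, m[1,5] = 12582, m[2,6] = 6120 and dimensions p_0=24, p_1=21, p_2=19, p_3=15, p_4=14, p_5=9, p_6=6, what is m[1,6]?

9144

m[1,6] = min over k∈[1,5] of m[1,k]+m[k+1,6]+p_{0}·p_k·p_{6}.
k=1: 0 + 6120 + 24·21·6 = 9144; k=2: 9576 + 3726 + 24·19·6 = 16038; k=3: 13545 + 2016 + 24·15·6 = 17721; k=4: 16632 + 756 + 24·14·6 = 19404; k=5: 12582 + 0 + 24·9·6 = 13878.
Minimum: 9144 at k=1.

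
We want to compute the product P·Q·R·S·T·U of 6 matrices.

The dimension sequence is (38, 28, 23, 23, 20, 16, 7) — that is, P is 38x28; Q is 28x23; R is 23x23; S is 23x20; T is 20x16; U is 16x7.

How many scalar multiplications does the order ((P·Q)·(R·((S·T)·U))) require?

44229

(P·Q): 38×28 by 28×23 → 38×23, cost 38·28·23 = 24472
(S·T): 23×20 by 20×16 → 23×16, cost 23·20·16 = 7360
((S·T)·U): 23×16 by 16×7 → 23×7, cost 23·16·7 = 2576; cumulative 9936
(R·((S·T)·U)): 23×23 by 23×7 → 23×7, cost 23·23·7 = 3703; cumulative 13639
((P·Q)·(R·((S·T)·U))): 38×23 by 23×7 → 38×7, cost 38·23·7 = 6118; cumulative 44229
Total: 44229 scalar multiplications.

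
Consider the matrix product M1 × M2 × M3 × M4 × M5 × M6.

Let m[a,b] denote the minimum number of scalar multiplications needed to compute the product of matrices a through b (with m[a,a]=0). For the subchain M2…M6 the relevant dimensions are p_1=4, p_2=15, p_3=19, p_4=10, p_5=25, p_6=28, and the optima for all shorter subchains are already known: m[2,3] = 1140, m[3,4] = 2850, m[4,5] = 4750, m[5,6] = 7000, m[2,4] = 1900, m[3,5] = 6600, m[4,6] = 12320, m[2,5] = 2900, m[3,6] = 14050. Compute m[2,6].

m[2,6] = min over k∈[2,5] of m[2,k]+m[k+1,6]+p_{1}·p_k·p_{6}.
k=2: 0 + 14050 + 4·15·28 = 15730; k=3: 1140 + 12320 + 4·19·28 = 15588; k=4: 1900 + 7000 + 4·10·28 = 10020; k=5: 2900 + 0 + 4·25·28 = 5700.
Minimum: 5700 at k=5.

5700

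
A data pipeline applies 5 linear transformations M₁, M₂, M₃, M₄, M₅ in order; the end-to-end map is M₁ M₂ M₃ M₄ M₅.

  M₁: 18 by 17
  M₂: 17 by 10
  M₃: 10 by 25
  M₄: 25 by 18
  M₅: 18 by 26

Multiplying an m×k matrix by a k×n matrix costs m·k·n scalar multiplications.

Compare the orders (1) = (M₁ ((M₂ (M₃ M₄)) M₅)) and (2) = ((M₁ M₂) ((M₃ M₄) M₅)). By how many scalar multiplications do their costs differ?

6552

Order (1) = (M₁ ((M₂ (M₃ M₄)) M₅)): (M₃ M₄): 10×25 by 25×18 → 10×18, cost 10·25·18 = 4500; (M₂ (M₃ M₄)): 17×10 by 10×18 → 17×18, cost 17·10·18 = 3060; cumulative 7560; ((M₂ (M₃ M₄)) M₅): 17×18 by 18×26 → 17×26, cost 17·18·26 = 7956; cumulative 15516; (M₁ ((M₂ (M₃ M₄)) M₅)): 18×17 by 17×26 → 18×26, cost 18·17·26 = 7956; cumulative 23472. Total 23472.
Order (2) = ((M₁ M₂) ((M₃ M₄) M₅)): (M₁ M₂): 18×17 by 17×10 → 18×10, cost 18·17·10 = 3060; (M₃ M₄): 10×25 by 25×18 → 10×18, cost 10·25·18 = 4500; ((M₃ M₄) M₅): 10×18 by 18×26 → 10×26, cost 10·18·26 = 4680; cumulative 9180; ((M₁ M₂) ((M₃ M₄) M₅)): 18×10 by 10×26 → 18×26, cost 18·10·26 = 4680; cumulative 16920. Total 16920.
Difference: |23472 − 16920| = 6552.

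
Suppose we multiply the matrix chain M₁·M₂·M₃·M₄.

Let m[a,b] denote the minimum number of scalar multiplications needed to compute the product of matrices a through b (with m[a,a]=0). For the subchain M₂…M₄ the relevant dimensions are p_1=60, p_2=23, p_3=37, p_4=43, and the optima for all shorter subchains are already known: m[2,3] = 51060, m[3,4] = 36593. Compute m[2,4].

95933

m[2,4] = min over k∈[2,3] of m[2,k]+m[k+1,4]+p_{1}·p_k·p_{4}.
k=2: 0 + 36593 + 60·23·43 = 95933; k=3: 51060 + 0 + 60·37·43 = 146520.
Minimum: 95933 at k=2.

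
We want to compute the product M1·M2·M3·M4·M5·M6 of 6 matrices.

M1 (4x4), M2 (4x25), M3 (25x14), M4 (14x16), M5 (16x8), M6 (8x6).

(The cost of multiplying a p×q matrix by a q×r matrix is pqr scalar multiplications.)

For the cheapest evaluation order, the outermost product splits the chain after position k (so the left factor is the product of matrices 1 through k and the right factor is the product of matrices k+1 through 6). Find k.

1

Adjacent pairs: M1M2 = 4·4·25 = 400; M2M3 = 4·25·14 = 1400; M3M4 = 25·14·16 = 5600; M4M5 = 14·16·8 = 1792; M5M6 = 16·8·6 = 768.
Length 3: M1..M3: k=1: 0+1400+4·4·14=1624; k=2: 400+0+4·25·14=1800 → min 1624 | M2..M4: k=2: 0+5600+4·25·16=7200; k=3: 1400+0+4·14·16=2296 → min 2296 | M3..M5: k=3: 0+1792+25·14·8=4592; k=4: 5600+0+25·16·8=8800 → min 4592 | M4..M6: k=4: 0+768+14·16·6=2112; k=5: 1792+0+14·8·6=2464 → min 2112.
Length 4: M1..M4: k=1: 0+2296+4·4·16=2552; k=2: 400+5600+4·25·16=7600; k=3: 1624+0+4·14·16=2520 → min 2520 | M2..M5: k=2: 0+4592+4·25·8=5392; k=3: 1400+1792+4·14·8=3640; k=4: 2296+0+4·16·8=2808 → min 2808 | M3..M6: k=3: 0+2112+25·14·6=4212; k=4: 5600+768+25·16·6=8768; k=5: 4592+0+25·8·6=5792 → min 4212.
Length 5: M1..M5: k=1: 0+2808+4·4·8=2936; k=2: 400+4592+4·25·8=5792; k=3: 1624+1792+4·14·8=3864; k=4: 2520+0+4·16·8=3032 → min 2936 | M2..M6: k=2: 0+4212+4·25·6=4812; k=3: 1400+2112+4·14·6=3848; k=4: 2296+768+4·16·6=3448; k=5: 2808+0+4·8·6=3000 → min 3000.
Top-level splits: k=1: (M1..M1)·(M2..M6) → 0+3000+4·4·6 = 3096; k=2: (M1..M2)·(M3..M6) → 400+4212+4·25·6 = 5212; k=3: (M1..M3)·(M4..M6) → 1624+2112+4·14·6 = 4072; k=4: (M1..M4)·(M5..M6) → 2520+768+4·16·6 = 3672; k=5: (M1..M5)·(M6..M6) → 2936+0+4·8·6 = 3128.
Best split is after M1, i.e. k = 1.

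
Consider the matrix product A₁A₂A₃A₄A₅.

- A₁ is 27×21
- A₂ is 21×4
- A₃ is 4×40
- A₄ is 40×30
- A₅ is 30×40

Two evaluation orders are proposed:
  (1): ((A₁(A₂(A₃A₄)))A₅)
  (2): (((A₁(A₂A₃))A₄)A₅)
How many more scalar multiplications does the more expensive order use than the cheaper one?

34110

Order (1) = ((A₁(A₂(A₃A₄)))A₅): (A₃A₄): 4×40 by 40×30 → 4×30, cost 4·40·30 = 4800; (A₂(A₃A₄)): 21×4 by 4×30 → 21×30, cost 21·4·30 = 2520; cumulative 7320; (A₁(A₂(A₃A₄))): 27×21 by 21×30 → 27×30, cost 27·21·30 = 17010; cumulative 24330; ((A₁(A₂(A₃A₄)))A₅): 27×30 by 30×40 → 27×40, cost 27·30·40 = 32400; cumulative 56730. Total 56730.
Order (2) = (((A₁(A₂A₃))A₄)A₅): (A₂A₃): 21×4 by 4×40 → 21×40, cost 21·4·40 = 3360; (A₁(A₂A₃)): 27×21 by 21×40 → 27×40, cost 27·21·40 = 22680; cumulative 26040; ((A₁(A₂A₃))A₄): 27×40 by 40×30 → 27×30, cost 27·40·30 = 32400; cumulative 58440; (((A₁(A₂A₃))A₄)A₅): 27×30 by 30×40 → 27×40, cost 27·30·40 = 32400; cumulative 90840. Total 90840.
Difference: |56730 − 90840| = 34110.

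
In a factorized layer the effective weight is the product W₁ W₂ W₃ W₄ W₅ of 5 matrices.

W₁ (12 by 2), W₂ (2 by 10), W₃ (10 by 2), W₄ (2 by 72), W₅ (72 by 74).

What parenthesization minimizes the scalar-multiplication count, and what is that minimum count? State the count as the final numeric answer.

Adjacent pairs: W₁W₂ = 12·2·10 = 240; W₂W₃ = 2·10·2 = 40; W₃W₄ = 10·2·72 = 1440; W₄W₅ = 2·72·74 = 10656.
Length 3: W₁..W₃: k=1: 0+40+12·2·2=88; k=2: 240+0+12·10·2=480 → min 88 | W₂..W₄: k=2: 0+1440+2·10·72=2880; k=3: 40+0+2·2·72=328 → min 328 | W₃..W₅: k=3: 0+10656+10·2·74=12136; k=4: 1440+0+10·72·74=54720 → min 12136.
Length 4: W₁..W₄: k=1: 0+328+12·2·72=2056; k=2: 240+1440+12·10·72=10320; k=3: 88+0+12·2·72=1816 → min 1816 | W₂..W₅: k=2: 0+12136+2·10·74=13616; k=3: 40+10656+2·2·74=10992; k=4: 328+0+2·72·74=10984 → min 10984.
Length 5: W₁..W₅: k=1: 0+10984+12·2·74=12760; k=2: 240+12136+12·10·74=21256; k=3: 88+10656+12·2·74=12520; k=4: 1816+0+12·72·74=65752 → min 12520.
Optimal parenthesization: ((W₁ (W₂ W₃)) (W₄ W₅)) with cost 12520.

12520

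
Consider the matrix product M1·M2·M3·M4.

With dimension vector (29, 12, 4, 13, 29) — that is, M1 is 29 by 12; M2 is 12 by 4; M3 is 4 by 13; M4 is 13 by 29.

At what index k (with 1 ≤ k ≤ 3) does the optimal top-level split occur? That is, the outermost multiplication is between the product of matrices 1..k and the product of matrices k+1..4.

Adjacent pairs: M1M2 = 29·12·4 = 1392; M2M3 = 12·4·13 = 624; M3M4 = 4·13·29 = 1508.
Length 3: M1..M3: k=1: 0+624+29·12·13=5148; k=2: 1392+0+29·4·13=2900 → min 2900 | M2..M4: k=2: 0+1508+12·4·29=2900; k=3: 624+0+12·13·29=5148 → min 2900.
Top-level splits: k=1: (M1..M1)·(M2..M4) → 0+2900+29·12·29 = 12992; k=2: (M1..M2)·(M3..M4) → 1392+1508+29·4·29 = 6264; k=3: (M1..M3)·(M4..M4) → 2900+0+29·13·29 = 13833.
Best split is after M2, i.e. k = 2.

2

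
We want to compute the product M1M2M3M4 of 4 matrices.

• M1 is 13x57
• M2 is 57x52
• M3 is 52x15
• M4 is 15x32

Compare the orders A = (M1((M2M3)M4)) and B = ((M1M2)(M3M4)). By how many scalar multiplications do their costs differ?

10408

Order A = (M1((M2M3)M4)): (M2M3): 57×52 by 52×15 → 57×15, cost 57·52·15 = 44460; ((M2M3)M4): 57×15 by 15×32 → 57×32, cost 57·15·32 = 27360; cumulative 71820; (M1((M2M3)M4)): 13×57 by 57×32 → 13×32, cost 13·57·32 = 23712; cumulative 95532. Total 95532.
Order B = ((M1M2)(M3M4)): (M1M2): 13×57 by 57×52 → 13×52, cost 13·57·52 = 38532; (M3M4): 52×15 by 15×32 → 52×32, cost 52·15·32 = 24960; ((M1M2)(M3M4)): 13×52 by 52×32 → 13×32, cost 13·52·32 = 21632; cumulative 85124. Total 85124.
Difference: |95532 − 85124| = 10408.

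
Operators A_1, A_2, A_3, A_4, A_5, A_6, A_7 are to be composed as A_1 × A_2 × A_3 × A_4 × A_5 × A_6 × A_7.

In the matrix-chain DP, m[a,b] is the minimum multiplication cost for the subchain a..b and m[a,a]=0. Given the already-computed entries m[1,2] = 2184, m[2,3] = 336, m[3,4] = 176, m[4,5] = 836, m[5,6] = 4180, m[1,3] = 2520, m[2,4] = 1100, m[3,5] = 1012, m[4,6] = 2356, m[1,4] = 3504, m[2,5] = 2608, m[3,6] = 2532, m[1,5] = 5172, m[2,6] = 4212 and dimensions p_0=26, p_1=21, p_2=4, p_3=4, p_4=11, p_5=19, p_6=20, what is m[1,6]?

m[1,6] = min over k∈[1,5] of m[1,k]+m[k+1,6]+p_{0}·p_k·p_{6}.
k=1: 0 + 4212 + 26·21·20 = 15132; k=2: 2184 + 2532 + 26·4·20 = 6796; k=3: 2520 + 2356 + 26·4·20 = 6956; k=4: 3504 + 4180 + 26·11·20 = 13404; k=5: 5172 + 0 + 26·19·20 = 15052.
Minimum: 6796 at k=2.

6796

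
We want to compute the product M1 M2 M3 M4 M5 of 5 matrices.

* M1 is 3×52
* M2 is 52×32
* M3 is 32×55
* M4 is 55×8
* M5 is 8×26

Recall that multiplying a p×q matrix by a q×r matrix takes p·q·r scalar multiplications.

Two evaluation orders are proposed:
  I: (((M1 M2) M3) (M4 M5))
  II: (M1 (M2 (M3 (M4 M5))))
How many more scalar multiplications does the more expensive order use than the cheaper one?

Order I = (((M1 M2) M3) (M4 M5)): (M1 M2): 3×52 by 52×32 → 3×32, cost 3·52·32 = 4992; ((M1 M2) M3): 3×32 by 32×55 → 3×55, cost 3·32·55 = 5280; cumulative 10272; (M4 M5): 55×8 by 8×26 → 55×26, cost 55·8·26 = 11440; (((M1 M2) M3) (M4 M5)): 3×55 by 55×26 → 3×26, cost 3·55·26 = 4290; cumulative 26002. Total 26002.
Order II = (M1 (M2 (M3 (M4 M5)))): (M4 M5): 55×8 by 8×26 → 55×26, cost 55·8·26 = 11440; (M3 (M4 M5)): 32×55 by 55×26 → 32×26, cost 32·55·26 = 45760; cumulative 57200; (M2 (M3 (M4 M5))): 52×32 by 32×26 → 52×26, cost 52·32·26 = 43264; cumulative 100464; (M1 (M2 (M3 (M4 M5)))): 3×52 by 52×26 → 3×26, cost 3·52·26 = 4056; cumulative 104520. Total 104520.
Difference: |26002 − 104520| = 78518.

78518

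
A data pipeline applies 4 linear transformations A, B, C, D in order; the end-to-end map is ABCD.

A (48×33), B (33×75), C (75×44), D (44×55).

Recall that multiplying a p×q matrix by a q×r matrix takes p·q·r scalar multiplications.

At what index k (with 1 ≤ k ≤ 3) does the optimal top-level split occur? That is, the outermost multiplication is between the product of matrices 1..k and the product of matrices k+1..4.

1

Adjacent pairs: AB = 48·33·75 = 118800; BC = 33·75·44 = 108900; CD = 75·44·55 = 181500.
Length 3: A..C: k=1: 0+108900+48·33·44=178596; k=2: 118800+0+48·75·44=277200 → min 178596 | B..D: k=2: 0+181500+33·75·55=317625; k=3: 108900+0+33·44·55=188760 → min 188760.
Top-level splits: k=1: (A..A)·(B..D) → 0+188760+48·33·55 = 275880; k=2: (A..B)·(C..D) → 118800+181500+48·75·55 = 498300; k=3: (A..C)·(D..D) → 178596+0+48·44·55 = 294756.
Best split is after A, i.e. k = 1.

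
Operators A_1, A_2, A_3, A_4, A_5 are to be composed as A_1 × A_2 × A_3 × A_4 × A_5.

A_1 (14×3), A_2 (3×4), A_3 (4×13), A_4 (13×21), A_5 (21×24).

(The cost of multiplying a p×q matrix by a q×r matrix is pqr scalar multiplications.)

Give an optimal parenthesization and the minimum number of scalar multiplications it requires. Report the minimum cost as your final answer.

3495

Adjacent pairs: A_1A_2 = 14·3·4 = 168; A_2A_3 = 3·4·13 = 156; A_3A_4 = 4·13·21 = 1092; A_4A_5 = 13·21·24 = 6552.
Length 3: A_1..A_3: k=1: 0+156+14·3·13=702; k=2: 168+0+14·4·13=896 → min 702 | A_2..A_4: k=2: 0+1092+3·4·21=1344; k=3: 156+0+3·13·21=975 → min 975 | A_3..A_5: k=3: 0+6552+4·13·24=7800; k=4: 1092+0+4·21·24=3108 → min 3108.
Length 4: A_1..A_4: k=1: 0+975+14·3·21=1857; k=2: 168+1092+14·4·21=2436; k=3: 702+0+14·13·21=4524 → min 1857 | A_2..A_5: k=2: 0+3108+3·4·24=3396; k=3: 156+6552+3·13·24=7644; k=4: 975+0+3·21·24=2487 → min 2487.
Length 5: A_1..A_5: k=1: 0+2487+14·3·24=3495; k=2: 168+3108+14·4·24=4620; k=3: 702+6552+14·13·24=11622; k=4: 1857+0+14·21·24=8913 → min 3495.
Optimal parenthesization: (A_1 × (((A_2 × A_3) × A_4) × A_5)) with cost 3495.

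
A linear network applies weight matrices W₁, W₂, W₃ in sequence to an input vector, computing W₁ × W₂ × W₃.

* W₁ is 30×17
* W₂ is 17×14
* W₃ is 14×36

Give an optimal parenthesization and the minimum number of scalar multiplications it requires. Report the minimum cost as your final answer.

22260

(W₁ × (W₂ × W₃)): cost 26928.
((W₁ × W₂) × W₃): cost 22260.
Optimal: ((W₁ × W₂) × W₃) with cost 22260.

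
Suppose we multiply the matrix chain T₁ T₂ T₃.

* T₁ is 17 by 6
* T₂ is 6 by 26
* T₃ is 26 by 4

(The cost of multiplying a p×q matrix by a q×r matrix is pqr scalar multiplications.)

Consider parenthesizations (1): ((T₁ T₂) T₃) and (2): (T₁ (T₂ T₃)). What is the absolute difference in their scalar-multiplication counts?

3388

Order (1) = ((T₁ T₂) T₃): (T₁ T₂): 17×6 by 6×26 → 17×26, cost 17·6·26 = 2652; ((T₁ T₂) T₃): 17×26 by 26×4 → 17×4, cost 17·26·4 = 1768; cumulative 4420. Total 4420.
Order (2) = (T₁ (T₂ T₃)): (T₂ T₃): 6×26 by 26×4 → 6×4, cost 6·26·4 = 624; (T₁ (T₂ T₃)): 17×6 by 6×4 → 17×4, cost 17·6·4 = 408; cumulative 1032. Total 1032.
Difference: |4420 − 1032| = 3388.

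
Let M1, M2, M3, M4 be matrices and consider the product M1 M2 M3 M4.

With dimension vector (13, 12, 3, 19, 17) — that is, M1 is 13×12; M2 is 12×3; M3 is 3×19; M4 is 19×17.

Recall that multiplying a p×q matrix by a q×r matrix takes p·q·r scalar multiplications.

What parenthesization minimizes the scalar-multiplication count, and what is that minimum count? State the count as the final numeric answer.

2100

Adjacent pairs: M1M2 = 13·12·3 = 468; M2M3 = 12·3·19 = 684; M3M4 = 3·19·17 = 969.
Length 3: M1..M3: k=1: 0+684+13·12·19=3648; k=2: 468+0+13·3·19=1209 → min 1209 | M2..M4: k=2: 0+969+12·3·17=1581; k=3: 684+0+12·19·17=4560 → min 1581.
Length 4: M1..M4: k=1: 0+1581+13·12·17=4233; k=2: 468+969+13·3·17=2100; k=3: 1209+0+13·19·17=5408 → min 2100.
Optimal parenthesization: ((M1 M2) (M3 M4)) with cost 2100.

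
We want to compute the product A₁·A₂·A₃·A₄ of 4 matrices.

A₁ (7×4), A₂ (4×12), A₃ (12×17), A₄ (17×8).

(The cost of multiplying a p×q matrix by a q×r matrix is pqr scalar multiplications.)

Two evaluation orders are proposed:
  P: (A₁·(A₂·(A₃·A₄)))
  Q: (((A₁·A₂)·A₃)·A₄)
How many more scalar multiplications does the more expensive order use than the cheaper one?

476

Order P = (A₁·(A₂·(A₃·A₄))): (A₃·A₄): 12×17 by 17×8 → 12×8, cost 12·17·8 = 1632; (A₂·(A₃·A₄)): 4×12 by 12×8 → 4×8, cost 4·12·8 = 384; cumulative 2016; (A₁·(A₂·(A₃·A₄))): 7×4 by 4×8 → 7×8, cost 7·4·8 = 224; cumulative 2240. Total 2240.
Order Q = (((A₁·A₂)·A₃)·A₄): (A₁·A₂): 7×4 by 4×12 → 7×12, cost 7·4·12 = 336; ((A₁·A₂)·A₃): 7×12 by 12×17 → 7×17, cost 7·12·17 = 1428; cumulative 1764; (((A₁·A₂)·A₃)·A₄): 7×17 by 17×8 → 7×8, cost 7·17·8 = 952; cumulative 2716. Total 2716.
Difference: |2240 − 2716| = 476.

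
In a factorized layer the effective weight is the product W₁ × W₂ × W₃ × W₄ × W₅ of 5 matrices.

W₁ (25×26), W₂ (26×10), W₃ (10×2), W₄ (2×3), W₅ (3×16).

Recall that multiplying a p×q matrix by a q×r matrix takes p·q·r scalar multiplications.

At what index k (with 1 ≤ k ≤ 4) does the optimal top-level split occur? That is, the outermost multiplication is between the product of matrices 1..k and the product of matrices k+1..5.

3

Adjacent pairs: W₁W₂ = 25·26·10 = 6500; W₂W₃ = 26·10·2 = 520; W₃W₄ = 10·2·3 = 60; W₄W₅ = 2·3·16 = 96.
Length 3: W₁..W₃: k=1: 0+520+25·26·2=1820; k=2: 6500+0+25·10·2=7000 → min 1820 | W₂..W₄: k=2: 0+60+26·10·3=840; k=3: 520+0+26·2·3=676 → min 676 | W₃..W₅: k=3: 0+96+10·2·16=416; k=4: 60+0+10·3·16=540 → min 416.
Length 4: W₁..W₄: k=1: 0+676+25·26·3=2626; k=2: 6500+60+25·10·3=7310; k=3: 1820+0+25·2·3=1970 → min 1970 | W₂..W₅: k=2: 0+416+26·10·16=4576; k=3: 520+96+26·2·16=1448; k=4: 676+0+26·3·16=1924 → min 1448.
Top-level splits: k=1: (W₁..W₁)·(W₂..W₅) → 0+1448+25·26·16 = 11848; k=2: (W₁..W₂)·(W₃..W₅) → 6500+416+25·10·16 = 10916; k=3: (W₁..W₃)·(W₄..W₅) → 1820+96+25·2·16 = 2716; k=4: (W₁..W₄)·(W₅..W₅) → 1970+0+25·3·16 = 3170.
Best split is after W₃, i.e. k = 3.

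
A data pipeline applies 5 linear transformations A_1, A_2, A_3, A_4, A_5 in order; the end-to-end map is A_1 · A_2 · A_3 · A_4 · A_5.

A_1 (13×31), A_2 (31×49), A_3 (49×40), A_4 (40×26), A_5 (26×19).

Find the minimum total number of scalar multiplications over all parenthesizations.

65169

Adjacent pairs: A_1A_2 = 13·31·49 = 19747; A_2A_3 = 31·49·40 = 60760; A_3A_4 = 49·40·26 = 50960; A_4A_5 = 40·26·19 = 19760.
Length 3: A_1..A_3: k=1: 0+60760+13·31·40=76880; k=2: 19747+0+13·49·40=45227 → min 45227 | A_2..A_4: k=2: 0+50960+31·49·26=90454; k=3: 60760+0+31·40·26=93000 → min 90454 | A_3..A_5: k=3: 0+19760+49·40·19=57000; k=4: 50960+0+49·26·19=75166 → min 57000.
Length 4: A_1..A_4: k=1: 0+90454+13·31·26=100932; k=2: 19747+50960+13·49·26=87269; k=3: 45227+0+13·40·26=58747 → min 58747 | A_2..A_5: k=2: 0+57000+31·49·19=85861; k=3: 60760+19760+31·40·19=104080; k=4: 90454+0+31·26·19=105768 → min 85861.
Length 5: A_1..A_5: k=1: 0+85861+13·31·19=93518; k=2: 19747+57000+13·49·19=88850; k=3: 45227+19760+13·40·19=74867; k=4: 58747+0+13·26·19=65169 → min 65169.
Optimal order: ((((A_1 · A_2) · A_3) · A_4) · A_5) with cost 65169.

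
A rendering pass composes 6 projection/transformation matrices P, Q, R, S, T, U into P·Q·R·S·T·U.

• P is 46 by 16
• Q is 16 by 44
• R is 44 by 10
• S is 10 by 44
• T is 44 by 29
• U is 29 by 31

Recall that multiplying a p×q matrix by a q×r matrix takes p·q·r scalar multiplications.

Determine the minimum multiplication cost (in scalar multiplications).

Adjacent pairs: PQ = 46·16·44 = 32384; QR = 16·44·10 = 7040; RS = 44·10·44 = 19360; ST = 10·44·29 = 12760; TU = 44·29·31 = 39556.
Length 3: P..R: k=1: 0+7040+46·16·10=14400; k=2: 32384+0+46·44·10=52624 → min 14400 | Q..S: k=2: 0+19360+16·44·44=50336; k=3: 7040+0+16·10·44=14080 → min 14080 | R..T: k=3: 0+12760+44·10·29=25520; k=4: 19360+0+44·44·29=75504 → min 25520 | S..U: k=4: 0+39556+10·44·31=53196; k=5: 12760+0+10·29·31=21750 → min 21750.
Length 4: P..S: k=1: 0+14080+46·16·44=46464; k=2: 32384+19360+46·44·44=140800; k=3: 14400+0+46·10·44=34640 → min 34640 | Q..T: k=2: 0+25520+16·44·29=45936; k=3: 7040+12760+16·10·29=24440; k=4: 14080+0+16·44·29=34496 → min 24440 | R..U: k=3: 0+21750+44·10·31=35390; k=4: 19360+39556+44·44·31=118932; k=5: 25520+0+44·29·31=65076 → min 35390.
Length 5: P..T: k=1: 0+24440+46·16·29=45784; k=2: 32384+25520+46·44·29=116600; k=3: 14400+12760+46·10·29=40500; k=4: 34640+0+46·44·29=93336 → min 40500 | Q..U: k=2: 0+35390+16·44·31=57214; k=3: 7040+21750+16·10·31=33750; k=4: 14080+39556+16·44·31=75460; k=5: 24440+0+16·29·31=38824 → min 33750.
Length 6: P..U: k=1: 0+33750+46·16·31=56566; k=2: 32384+35390+46·44·31=130518; k=3: 14400+21750+46·10·31=50410; k=4: 34640+39556+46·44·31=136940; k=5: 40500+0+46·29·31=81854 → min 50410.
Optimal order: ((P·(Q·R))·((S·T)·U)) with cost 50410.

50410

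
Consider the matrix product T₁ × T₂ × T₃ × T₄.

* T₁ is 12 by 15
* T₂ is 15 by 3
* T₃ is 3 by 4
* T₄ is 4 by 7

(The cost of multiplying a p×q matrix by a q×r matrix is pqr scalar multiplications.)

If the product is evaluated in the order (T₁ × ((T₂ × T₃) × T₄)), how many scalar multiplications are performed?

(T₂ × T₃): 15×3 by 3×4 → 15×4, cost 15·3·4 = 180
((T₂ × T₃) × T₄): 15×4 by 4×7 → 15×7, cost 15·4·7 = 420; cumulative 600
(T₁ × ((T₂ × T₃) × T₄)): 12×15 by 15×7 → 12×7, cost 12·15·7 = 1260; cumulative 1860
Total: 1860 scalar multiplications.

1860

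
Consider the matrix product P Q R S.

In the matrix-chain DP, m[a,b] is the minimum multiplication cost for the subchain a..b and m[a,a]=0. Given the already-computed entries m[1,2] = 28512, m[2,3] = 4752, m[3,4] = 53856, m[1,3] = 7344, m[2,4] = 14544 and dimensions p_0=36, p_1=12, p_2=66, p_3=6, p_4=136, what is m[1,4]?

36720

m[1,4] = min over k∈[1,3] of m[1,k]+m[k+1,4]+p_{0}·p_k·p_{4}.
k=1: 0 + 14544 + 36·12·136 = 73296; k=2: 28512 + 53856 + 36·66·136 = 405504; k=3: 7344 + 0 + 36·6·136 = 36720.
Minimum: 36720 at k=3.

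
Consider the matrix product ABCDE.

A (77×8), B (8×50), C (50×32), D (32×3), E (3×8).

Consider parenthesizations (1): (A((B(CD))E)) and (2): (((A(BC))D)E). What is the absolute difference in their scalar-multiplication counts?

Order (1) = (A((B(CD))E)): (CD): 50×32 by 32×3 → 50×3, cost 50·32·3 = 4800; (B(CD)): 8×50 by 50×3 → 8×3, cost 8·50·3 = 1200; cumulative 6000; ((B(CD))E): 8×3 by 3×8 → 8×8, cost 8·3·8 = 192; cumulative 6192; (A((B(CD))E)): 77×8 by 8×8 → 77×8, cost 77·8·8 = 4928; cumulative 11120. Total 11120.
Order (2) = (((A(BC))D)E): (BC): 8×50 by 50×32 → 8×32, cost 8·50·32 = 12800; (A(BC)): 77×8 by 8×32 → 77×32, cost 77·8·32 = 19712; cumulative 32512; ((A(BC))D): 77×32 by 32×3 → 77×3, cost 77·32·3 = 7392; cumulative 39904; (((A(BC))D)E): 77×3 by 3×8 → 77×8, cost 77·3·8 = 1848; cumulative 41752. Total 41752.
Difference: |11120 − 41752| = 30632.

30632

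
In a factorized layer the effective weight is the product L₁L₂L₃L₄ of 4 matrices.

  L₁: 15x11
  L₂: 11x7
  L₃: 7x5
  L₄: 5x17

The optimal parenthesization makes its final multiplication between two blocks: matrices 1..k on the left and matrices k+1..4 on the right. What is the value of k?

Adjacent pairs: L₁L₂ = 15·11·7 = 1155; L₂L₃ = 11·7·5 = 385; L₃L₄ = 7·5·17 = 595.
Length 3: L₁..L₃: k=1: 0+385+15·11·5=1210; k=2: 1155+0+15·7·5=1680 → min 1210 | L₂..L₄: k=2: 0+595+11·7·17=1904; k=3: 385+0+11·5·17=1320 → min 1320.
Top-level splits: k=1: (L₁..L₁)·(L₂..L₄) → 0+1320+15·11·17 = 4125; k=2: (L₁..L₂)·(L₃..L₄) → 1155+595+15·7·17 = 3535; k=3: (L₁..L₃)·(L₄..L₄) → 1210+0+15·5·17 = 2485.
Best split is after L₃, i.e. k = 3.

3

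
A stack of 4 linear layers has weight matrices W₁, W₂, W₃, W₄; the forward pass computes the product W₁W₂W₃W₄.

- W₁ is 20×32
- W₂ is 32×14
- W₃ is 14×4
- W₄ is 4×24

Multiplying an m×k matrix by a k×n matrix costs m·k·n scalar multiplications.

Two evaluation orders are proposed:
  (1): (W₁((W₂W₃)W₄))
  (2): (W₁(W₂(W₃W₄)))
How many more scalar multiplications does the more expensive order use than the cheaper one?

Order (1) = (W₁((W₂W₃)W₄)): (W₂W₃): 32×14 by 14×4 → 32×4, cost 32·14·4 = 1792; ((W₂W₃)W₄): 32×4 by 4×24 → 32×24, cost 32·4·24 = 3072; cumulative 4864; (W₁((W₂W₃)W₄)): 20×32 by 32×24 → 20×24, cost 20·32·24 = 15360; cumulative 20224. Total 20224.
Order (2) = (W₁(W₂(W₃W₄))): (W₃W₄): 14×4 by 4×24 → 14×24, cost 14·4·24 = 1344; (W₂(W₃W₄)): 32×14 by 14×24 → 32×24, cost 32·14·24 = 10752; cumulative 12096; (W₁(W₂(W₃W₄))): 20×32 by 32×24 → 20×24, cost 20·32·24 = 15360; cumulative 27456. Total 27456.
Difference: |20224 − 27456| = 7232.

7232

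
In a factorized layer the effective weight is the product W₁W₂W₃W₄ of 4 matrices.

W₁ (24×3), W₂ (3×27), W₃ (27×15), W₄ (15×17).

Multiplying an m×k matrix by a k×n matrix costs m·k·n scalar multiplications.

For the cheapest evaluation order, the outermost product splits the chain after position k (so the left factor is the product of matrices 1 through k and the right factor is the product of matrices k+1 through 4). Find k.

Adjacent pairs: W₁W₂ = 24·3·27 = 1944; W₂W₃ = 3·27·15 = 1215; W₃W₄ = 27·15·17 = 6885.
Length 3: W₁..W₃: k=1: 0+1215+24·3·15=2295; k=2: 1944+0+24·27·15=11664 → min 2295 | W₂..W₄: k=2: 0+6885+3·27·17=8262; k=3: 1215+0+3·15·17=1980 → min 1980.
Top-level splits: k=1: (W₁..W₁)·(W₂..W₄) → 0+1980+24·3·17 = 3204; k=2: (W₁..W₂)·(W₃..W₄) → 1944+6885+24·27·17 = 19845; k=3: (W₁..W₃)·(W₄..W₄) → 2295+0+24·15·17 = 8415.
Best split is after W₁, i.e. k = 1.

1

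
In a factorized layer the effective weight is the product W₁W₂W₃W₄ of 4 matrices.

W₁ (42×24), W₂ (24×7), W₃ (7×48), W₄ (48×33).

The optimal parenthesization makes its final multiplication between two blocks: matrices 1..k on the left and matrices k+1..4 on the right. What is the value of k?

Adjacent pairs: W₁W₂ = 42·24·7 = 7056; W₂W₃ = 24·7·48 = 8064; W₃W₄ = 7·48·33 = 11088.
Length 3: W₁..W₃: k=1: 0+8064+42·24·48=56448; k=2: 7056+0+42·7·48=21168 → min 21168 | W₂..W₄: k=2: 0+11088+24·7·33=16632; k=3: 8064+0+24·48·33=46080 → min 16632.
Top-level splits: k=1: (W₁..W₁)·(W₂..W₄) → 0+16632+42·24·33 = 49896; k=2: (W₁..W₂)·(W₃..W₄) → 7056+11088+42·7·33 = 27846; k=3: (W₁..W₃)·(W₄..W₄) → 21168+0+42·48·33 = 87696.
Best split is after W₂, i.e. k = 2.

2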